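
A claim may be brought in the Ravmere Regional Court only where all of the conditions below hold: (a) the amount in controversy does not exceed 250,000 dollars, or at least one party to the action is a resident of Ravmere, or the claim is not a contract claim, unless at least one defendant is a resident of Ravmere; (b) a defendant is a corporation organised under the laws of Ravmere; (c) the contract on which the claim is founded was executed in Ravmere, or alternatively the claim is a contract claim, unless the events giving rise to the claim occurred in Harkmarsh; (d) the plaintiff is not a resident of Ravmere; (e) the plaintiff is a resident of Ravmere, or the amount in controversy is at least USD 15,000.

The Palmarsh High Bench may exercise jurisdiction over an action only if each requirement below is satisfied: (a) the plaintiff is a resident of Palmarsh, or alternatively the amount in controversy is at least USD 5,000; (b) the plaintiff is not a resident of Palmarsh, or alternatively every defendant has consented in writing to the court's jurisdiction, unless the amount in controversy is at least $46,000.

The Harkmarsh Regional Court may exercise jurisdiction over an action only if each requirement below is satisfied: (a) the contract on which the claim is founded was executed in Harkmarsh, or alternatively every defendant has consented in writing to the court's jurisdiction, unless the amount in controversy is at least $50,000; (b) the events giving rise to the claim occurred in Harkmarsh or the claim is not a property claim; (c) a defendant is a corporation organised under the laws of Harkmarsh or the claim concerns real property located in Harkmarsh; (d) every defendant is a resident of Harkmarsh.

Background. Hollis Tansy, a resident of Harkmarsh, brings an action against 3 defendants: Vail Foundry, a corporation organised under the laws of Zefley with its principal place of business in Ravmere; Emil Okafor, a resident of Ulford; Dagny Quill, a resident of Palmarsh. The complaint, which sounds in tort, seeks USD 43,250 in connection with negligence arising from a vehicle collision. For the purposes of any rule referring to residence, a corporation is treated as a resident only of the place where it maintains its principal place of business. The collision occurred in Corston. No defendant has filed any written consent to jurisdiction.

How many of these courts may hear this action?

1

The Ravmere Regional Court:
  (a) The amount in controversy is $43,250, within the $250,000 ceiling — that alternative is enough. Met.
  (b) The corporate defendant(s) are organised in Zefley, not Ravmere. Fails.
  (c) No contract (and hence no place of execution) is alleged; the claim is a tort claim, not a contract claim — none of the alternatives is met. The proviso offers no rescue either, since the operative events occurred in Corston, not Harkmarsh. Not satisfied.
  (d) The plaintiff resides in Harkmarsh, which is not Ravmere. Satisfied.
  (e) The amount in controversy is 43,250 dollars, which meets the USD 15,000 floor, so this disjunct is met. Condition met.
  → At least one condition fails; no jurisdiction.
The Palmarsh High Bench:
  (a) The amount in controversy is USD 43,250, which meets the USD 5,000 floor, so one alternative holds. Met.
  (b) The plaintiff resides in Harkmarsh, which is not Palmarsh, which satisfies one of the alternatives. Satisfied.
  → Every requirement is satisfied — jurisdiction.
The Harkmarsh Regional Court:
  (a) No contract (and hence no place of execution) is alleged; no such written consent has been filed — every alternative fails. Nor does the 'unless' clause help: the amount in controversy is USD 43,250, below the USD 50,000 floor. Not satisfied.
  (b) The claim is a tort claim, not a property claim, so one alternative holds. Satisfied.
  (c) The corporate defendant(s) are organised in Zefley, not Harkmarsh; the claim does not concern real property — no alternative holds. Condition not met.
  (d) The defendants reside as follows — Vail Foundry in Ravmere, Emil Okafor in Ulford, Dagny Quill in Palmarsh — not all in Harkmarsh. Not met.
  → The court lacks jurisdiction.
Courts with jurisdiction: the Palmarsh High Bench — 1 in total.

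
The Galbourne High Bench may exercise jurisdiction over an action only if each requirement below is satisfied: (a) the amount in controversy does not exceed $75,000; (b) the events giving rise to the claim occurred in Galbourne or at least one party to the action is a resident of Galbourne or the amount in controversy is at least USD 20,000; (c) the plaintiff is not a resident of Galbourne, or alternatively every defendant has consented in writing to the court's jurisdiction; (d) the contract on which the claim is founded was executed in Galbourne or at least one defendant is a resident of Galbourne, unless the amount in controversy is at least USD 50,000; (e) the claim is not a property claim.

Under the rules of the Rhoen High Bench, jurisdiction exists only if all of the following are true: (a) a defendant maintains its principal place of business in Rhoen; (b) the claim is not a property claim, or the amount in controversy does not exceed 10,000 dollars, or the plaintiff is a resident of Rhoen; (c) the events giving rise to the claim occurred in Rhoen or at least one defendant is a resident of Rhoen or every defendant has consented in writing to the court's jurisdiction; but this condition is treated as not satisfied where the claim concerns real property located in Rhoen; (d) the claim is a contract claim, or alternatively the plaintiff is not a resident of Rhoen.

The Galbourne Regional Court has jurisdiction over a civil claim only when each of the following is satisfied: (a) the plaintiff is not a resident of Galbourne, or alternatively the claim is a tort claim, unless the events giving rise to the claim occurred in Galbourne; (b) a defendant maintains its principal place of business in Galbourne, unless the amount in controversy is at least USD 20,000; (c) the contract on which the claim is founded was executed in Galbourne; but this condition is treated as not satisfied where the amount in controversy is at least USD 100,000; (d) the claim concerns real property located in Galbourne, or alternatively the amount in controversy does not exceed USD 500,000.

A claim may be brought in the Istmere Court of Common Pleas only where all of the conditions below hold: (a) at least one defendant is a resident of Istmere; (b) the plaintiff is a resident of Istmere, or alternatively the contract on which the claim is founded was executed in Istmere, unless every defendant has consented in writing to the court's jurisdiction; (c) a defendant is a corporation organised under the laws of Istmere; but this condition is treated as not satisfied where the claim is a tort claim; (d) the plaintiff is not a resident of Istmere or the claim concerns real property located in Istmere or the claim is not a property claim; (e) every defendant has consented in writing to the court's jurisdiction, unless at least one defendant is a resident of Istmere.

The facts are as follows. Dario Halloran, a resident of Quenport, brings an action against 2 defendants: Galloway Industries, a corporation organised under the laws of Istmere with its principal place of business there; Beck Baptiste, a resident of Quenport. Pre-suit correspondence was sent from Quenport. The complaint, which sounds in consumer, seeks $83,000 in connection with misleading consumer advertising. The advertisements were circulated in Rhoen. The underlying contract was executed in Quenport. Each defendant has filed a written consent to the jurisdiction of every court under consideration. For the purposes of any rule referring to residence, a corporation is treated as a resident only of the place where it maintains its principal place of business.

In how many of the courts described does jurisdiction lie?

The Galbourne High Bench:
  (a) The amount in controversy is 83,000 dollars, above the 75,000 dollars ceiling. Fails.
  (b) The amount in controversy is 83,000 dollars, which meets the 20,000 dollars floor — that alternative is enough. Condition met.
  (c) The plaintiff resides in Quenport, which is not Galbourne, so one alternative holds. Met.
  (d) The contract was executed in Quenport, not Galbourne; no defendant resides in Galbourne (they reside in Istmere, Quenport) — every alternative fails. But the amount in controversy is 83,000 dollars, which meets the 50,000 dollars floor, and the 'unless' clause therefore excuses the requirement. Satisfied.
  (e) The claim is a consumer claim, not a property claim. Met.
  → The court lacks jurisdiction.
The Rhoen High Bench:
  (a) The corporate defendant(s) have their principal place of business in Istmere, not Rhoen. Not satisfied.
  (b) The claim is a consumer claim, not a property claim, so this disjunct is met. Met.
  (c) The operative events occurred in Rhoen, so this disjunct is met. The exception is not triggered, since the claim does not concern real property. Condition met.
  (d) The plaintiff resides in Quenport, which is not Rhoen, which satisfies one of the alternatives. Condition met.
  → Not every requirement is met — no jurisdiction.
The Galbourne Regional Court:
  (a) The plaintiff resides in Quenport, which is not Galbourne, which satisfies one of the alternatives. Satisfied.
  (b) The corporate defendant(s) have their principal place of business in Istmere, not Galbourne. But the amount in controversy is $83,000, which meets the USD 20,000 floor, and the 'unless' clause therefore excuses the requirement. Satisfied.
  (c) The contract was executed in Quenport, not Galbourne. Not satisfied.
  (d) The amount in controversy is 83,000 dollars, within the $500,000 ceiling, which satisfies one of the alternatives. Met.
  → At least one condition fails; no jurisdiction.
The Istmere Court of Common Pleas:
  (a) Galloway Industries resides in Istmere. Satisfied.
  (b) The plaintiff resides in Quenport, not Istmere; the contract was executed in Quenport, not Istmere — every alternative fails. However, every defendant has filed written consent, so the 'unless' proviso supplies this condition. Met.
  (c) Galloway Industries is organised under the laws of Istmere. The carve-out does not apply: the claim is a consumer claim, not a tort claim. Satisfied.
  (d) The plaintiff resides in Quenport, which is not Istmere, so this disjunct is met. Met.
  (e) Every defendant has filed written consent. Satisfied.
  → All conditions met; jurisdiction exists.
Courts with jurisdiction: the Istmere Court of Common Pleas — 1 in total.

1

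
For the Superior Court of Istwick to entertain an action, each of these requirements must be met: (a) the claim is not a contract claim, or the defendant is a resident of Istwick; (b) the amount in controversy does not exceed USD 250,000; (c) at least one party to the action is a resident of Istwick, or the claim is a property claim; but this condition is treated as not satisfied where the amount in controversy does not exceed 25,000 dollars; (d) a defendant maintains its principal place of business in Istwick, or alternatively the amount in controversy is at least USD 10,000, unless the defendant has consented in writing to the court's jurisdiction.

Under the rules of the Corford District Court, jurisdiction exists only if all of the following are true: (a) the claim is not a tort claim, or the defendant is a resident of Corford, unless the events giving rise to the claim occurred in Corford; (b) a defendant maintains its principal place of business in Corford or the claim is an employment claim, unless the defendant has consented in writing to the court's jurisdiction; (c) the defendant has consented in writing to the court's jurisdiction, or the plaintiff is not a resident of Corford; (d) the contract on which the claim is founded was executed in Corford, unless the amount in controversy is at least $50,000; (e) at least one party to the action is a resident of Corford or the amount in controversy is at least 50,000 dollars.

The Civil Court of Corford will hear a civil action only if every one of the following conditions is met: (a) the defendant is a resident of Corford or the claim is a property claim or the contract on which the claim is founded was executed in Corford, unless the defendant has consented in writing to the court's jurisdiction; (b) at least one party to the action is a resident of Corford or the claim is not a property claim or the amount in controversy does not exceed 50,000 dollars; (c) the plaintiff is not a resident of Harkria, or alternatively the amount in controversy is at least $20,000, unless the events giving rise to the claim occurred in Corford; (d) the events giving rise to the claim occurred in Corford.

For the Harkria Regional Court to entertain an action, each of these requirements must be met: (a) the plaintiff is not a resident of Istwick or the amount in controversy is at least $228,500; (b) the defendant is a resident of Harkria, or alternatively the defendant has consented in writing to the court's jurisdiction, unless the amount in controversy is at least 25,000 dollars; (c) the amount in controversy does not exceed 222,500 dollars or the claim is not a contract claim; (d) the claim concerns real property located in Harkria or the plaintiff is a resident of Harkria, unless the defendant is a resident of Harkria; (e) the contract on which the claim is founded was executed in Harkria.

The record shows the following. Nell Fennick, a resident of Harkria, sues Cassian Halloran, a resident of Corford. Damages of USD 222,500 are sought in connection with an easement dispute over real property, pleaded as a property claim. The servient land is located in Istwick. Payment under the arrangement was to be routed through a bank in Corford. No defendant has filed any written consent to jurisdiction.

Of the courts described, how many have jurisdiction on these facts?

1

The Superior Court of Istwick:
  (a) The claim is a property claim, not a contract claim, so one alternative holds. Met.
  (b) The amount in controversy is USD 222,500, within the 250,000 dollars ceiling. Satisfied.
  (c) The claim is a property claim, which satisfies one of the alternatives. The carve-out does not apply: the amount in controversy is USD 222,500, above the USD 25,000 ceiling. Satisfied.
  (d) The amount in controversy is 222,500 dollars, which meets the USD 10,000 floor — that alternative is enough. Met.
  → Jurisdiction lies.
The Corford District Court:
  (a) The claim is a property claim, not a tort claim, so one alternative holds. Satisfied.
  (b) No defendant is a corporation; the claim is a property claim, not an employment claim — no alternative holds. And no such written consent has been filed, so the proviso does not save it. Fails.
  (c) The plaintiff resides in Harkria, which is not Corford — that alternative is enough. Satisfied.
  (d) No contract (and hence no place of execution) is alleged. But the amount in controversy is USD 222,500, which meets the 50,000 dollars floor, and the 'unless' clause therefore excuses the requirement. Met.
  (e) Cassian Halloran resides in Corford, which satisfies one of the alternatives. Met.
  → At least one condition fails; no jurisdiction.
The Civil Court of Corford:
  (a) The defendant resides in Corford, so one alternative holds. Met.
  (b) Cassian Halloran resides in Corford — that alternative is enough. Satisfied.
  (c) The amount in controversy is 222,500 dollars, which meets the $20,000 floor, which satisfies one of the alternatives. Satisfied.
  (d) The operative events occurred in Istwick, not Corford. Not satisfied.
  → The court lacks jurisdiction.
The Harkria Regional Court:
  (a) The plaintiff resides in Harkria, which is not Istwick — that alternative is enough. Satisfied.
  (b) The defendant resides in Corford, not Harkria; no such written consent has been filed — none of the alternatives is met. The proviso rescues it, though: the amount in controversy is USD 222,500, which meets the 25,000 dollars floor. Met.
  (c) The amount in controversy is USD 222,500, within the 222,500 dollars ceiling, so this disjunct is met. Met.
  (d) The plaintiff resides in Harkria, so this disjunct is met. Met.
  (e) No contract (and hence no place of execution) is alleged. Condition not met.
  → Not every requirement is met — no jurisdiction.
Courts with jurisdiction: the Superior Court of Istwick — 1 in total.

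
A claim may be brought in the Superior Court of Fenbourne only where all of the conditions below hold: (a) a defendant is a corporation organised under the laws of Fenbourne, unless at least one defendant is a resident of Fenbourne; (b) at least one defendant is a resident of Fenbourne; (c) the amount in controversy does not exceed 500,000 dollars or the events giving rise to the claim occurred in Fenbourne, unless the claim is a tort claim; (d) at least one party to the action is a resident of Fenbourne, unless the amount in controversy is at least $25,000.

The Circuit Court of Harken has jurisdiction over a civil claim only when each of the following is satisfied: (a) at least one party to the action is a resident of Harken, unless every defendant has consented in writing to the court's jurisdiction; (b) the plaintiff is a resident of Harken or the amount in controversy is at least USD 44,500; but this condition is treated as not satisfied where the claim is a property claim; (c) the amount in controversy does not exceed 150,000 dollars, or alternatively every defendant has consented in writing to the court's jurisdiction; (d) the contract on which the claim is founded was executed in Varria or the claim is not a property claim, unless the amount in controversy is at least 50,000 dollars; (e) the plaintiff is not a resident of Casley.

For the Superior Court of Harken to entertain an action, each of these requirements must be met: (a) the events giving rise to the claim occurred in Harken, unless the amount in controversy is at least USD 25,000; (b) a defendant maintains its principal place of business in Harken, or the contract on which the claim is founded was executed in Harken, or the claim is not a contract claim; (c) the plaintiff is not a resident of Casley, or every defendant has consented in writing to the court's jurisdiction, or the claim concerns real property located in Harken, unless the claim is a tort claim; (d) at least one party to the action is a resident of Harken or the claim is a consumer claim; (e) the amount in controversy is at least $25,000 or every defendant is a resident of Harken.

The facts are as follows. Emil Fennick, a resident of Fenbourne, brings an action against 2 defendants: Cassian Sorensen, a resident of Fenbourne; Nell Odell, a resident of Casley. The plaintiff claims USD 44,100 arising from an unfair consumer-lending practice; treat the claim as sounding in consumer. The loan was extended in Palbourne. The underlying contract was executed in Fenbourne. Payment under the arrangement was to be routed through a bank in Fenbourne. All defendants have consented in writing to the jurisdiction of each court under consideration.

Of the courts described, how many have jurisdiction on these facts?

The Superior Court of Fenbourne:
  (a) No defendant is a corporation. However, Cassian Sorensen resides in Fenbourne, so the 'unless' proviso supplies this condition. Met.
  (b) Cassian Sorensen resides in Fenbourne. Met.
  (c) The amount in controversy is $44,100, within the USD 500,000 ceiling, which satisfies one of the alternatives. Condition met.
  (d) Emil Fennick resides in Fenbourne. Condition met.
  → Jurisdiction lies.
The Circuit Court of Harken:
  (a) No party resides in Harken. The proviso rescues it, though: every defendant has filed written consent. Met.
  (b) The plaintiff resides in Fenbourne, not Harken; the amount in controversy is USD 44,100, below the USD 44,500 floor — every alternative fails. Not met.
  (c) The amount in controversy is $44,100, within the 150,000 dollars ceiling, so this disjunct is met. Satisfied.
  (d) The claim is a consumer claim, not a property claim — that alternative is enough. Satisfied.
  (e) The plaintiff resides in Fenbourne, which is not Casley. Satisfied.
  → At least one condition fails; no jurisdiction.
The Superior Court of Harken:
  (a) The operative events occurred in Palbourne, not Harken. The proviso rescues it, though: the amount in controversy is USD 44,100, which meets the USD 25,000 floor. Met.
  (b) The claim is a consumer claim, not a contract claim, which satisfies one of the alternatives. Met.
  (c) The plaintiff resides in Fenbourne, which is not Casley, so one alternative holds. Condition met.
  (d) The claim is a consumer claim, so this disjunct is met. Met.
  (e) The amount in controversy is USD 44,100, which meets the $25,000 floor, so this disjunct is met. Satisfied.
  → Jurisdiction lies.
Courts with jurisdiction: the Superior Court of Fenbourne, the Superior Court of Harken — 2 in total.

2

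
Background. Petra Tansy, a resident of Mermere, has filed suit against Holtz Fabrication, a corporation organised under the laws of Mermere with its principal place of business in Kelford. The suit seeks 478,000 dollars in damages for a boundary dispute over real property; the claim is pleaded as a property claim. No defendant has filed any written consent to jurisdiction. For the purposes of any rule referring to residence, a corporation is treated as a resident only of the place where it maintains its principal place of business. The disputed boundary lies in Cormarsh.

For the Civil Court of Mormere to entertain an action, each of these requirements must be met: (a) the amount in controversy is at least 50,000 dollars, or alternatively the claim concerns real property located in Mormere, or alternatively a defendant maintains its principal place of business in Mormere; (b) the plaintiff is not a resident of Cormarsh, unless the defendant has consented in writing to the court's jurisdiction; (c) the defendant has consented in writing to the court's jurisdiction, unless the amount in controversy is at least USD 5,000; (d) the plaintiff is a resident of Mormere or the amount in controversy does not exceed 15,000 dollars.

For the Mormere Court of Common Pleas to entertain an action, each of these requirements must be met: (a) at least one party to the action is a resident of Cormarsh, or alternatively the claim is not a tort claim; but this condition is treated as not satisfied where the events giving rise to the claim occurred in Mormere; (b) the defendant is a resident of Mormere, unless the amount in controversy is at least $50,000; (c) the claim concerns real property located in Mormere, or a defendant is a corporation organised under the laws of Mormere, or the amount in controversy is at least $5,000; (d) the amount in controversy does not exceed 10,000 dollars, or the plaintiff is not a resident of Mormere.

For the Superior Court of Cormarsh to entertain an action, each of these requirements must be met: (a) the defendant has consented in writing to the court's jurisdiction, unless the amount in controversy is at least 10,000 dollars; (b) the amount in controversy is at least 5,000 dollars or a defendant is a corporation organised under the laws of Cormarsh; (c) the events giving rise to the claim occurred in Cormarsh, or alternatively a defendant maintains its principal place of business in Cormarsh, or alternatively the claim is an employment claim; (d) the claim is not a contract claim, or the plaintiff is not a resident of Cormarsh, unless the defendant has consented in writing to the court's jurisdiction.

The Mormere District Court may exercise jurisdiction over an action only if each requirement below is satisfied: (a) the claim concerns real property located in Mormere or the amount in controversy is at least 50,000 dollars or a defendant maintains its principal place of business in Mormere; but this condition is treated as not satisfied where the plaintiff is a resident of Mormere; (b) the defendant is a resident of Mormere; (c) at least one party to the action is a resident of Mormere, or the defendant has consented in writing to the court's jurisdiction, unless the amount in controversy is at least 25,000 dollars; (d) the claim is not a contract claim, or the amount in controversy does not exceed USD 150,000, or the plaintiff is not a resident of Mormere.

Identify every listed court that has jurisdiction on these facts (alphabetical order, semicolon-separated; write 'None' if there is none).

the Mormere Court of Common Pleas; the Superior Court of Cormarsh

The Civil Court of Mormere:
  (a) The amount in controversy is $478,000, which meets the USD 50,000 floor, which satisfies one of the alternatives. Condition met.
  (b) The plaintiff resides in Mermere, which is not Cormarsh. Satisfied.
  (c) No such written consent has been filed. The proviso rescues it, though: the amount in controversy is USD 478,000, which meets the 5,000 dollars floor. Met.
  (d) The plaintiff resides in Mermere, not Mormere; the amount in controversy is 478,000 dollars, above the 15,000 dollars ceiling — none of the alternatives is met. Not met.
  → At least one condition fails; no jurisdiction.
The Mormere Court of Common Pleas:
  (a) The claim is a property claim, not a tort claim, which satisfies one of the alternatives. And the carve-out is inapplicable — the operative events occurred in Cormarsh, not Mormere. Met.
  (b) The defendant resides in Kelford, not Mormere. However, the amount in controversy is 478,000 dollars, which meets the $50,000 floor, so the 'unless' proviso supplies this condition. Satisfied.
  (c) The amount in controversy is 478,000 dollars, which meets the 5,000 dollars floor, so this disjunct is met. Met.
  (d) The plaintiff resides in Mermere, which is not Mormere, so one alternative holds. Condition met.
  → All conditions met; jurisdiction exists.
The Superior Court of Cormarsh:
  (a) No such written consent has been filed. But the amount in controversy is USD 478,000, which meets the USD 10,000 floor, and the 'unless' clause therefore excuses the requirement. Condition met.
  (b) The amount in controversy is USD 478,000, which meets the 5,000 dollars floor, so this disjunct is met. Condition met.
  (c) The operative events occurred in Cormarsh, so this disjunct is met. Met.
  (d) The claim is a property claim, not a contract claim, so this disjunct is met. Met.
  → The court has jurisdiction.
The Mormere District Court:
  (a) The amount in controversy is USD 478,000, which meets the $50,000 floor, so this disjunct is met. The carve-out does not apply: the plaintiff resides in Mermere, not Mormere. Condition met.
  (b) The defendant resides in Kelford, not Mormere. Not met.
  (c) No party resides in Mormere; no such written consent has been filed — every alternative fails. However, the amount in controversy is USD 478,000, which meets the $25,000 floor, so the 'unless' proviso supplies this condition. Satisfied.
  (d) The claim is a property claim, not a contract claim, so this disjunct is met. Condition met.
  → Not every requirement is met — no jurisdiction.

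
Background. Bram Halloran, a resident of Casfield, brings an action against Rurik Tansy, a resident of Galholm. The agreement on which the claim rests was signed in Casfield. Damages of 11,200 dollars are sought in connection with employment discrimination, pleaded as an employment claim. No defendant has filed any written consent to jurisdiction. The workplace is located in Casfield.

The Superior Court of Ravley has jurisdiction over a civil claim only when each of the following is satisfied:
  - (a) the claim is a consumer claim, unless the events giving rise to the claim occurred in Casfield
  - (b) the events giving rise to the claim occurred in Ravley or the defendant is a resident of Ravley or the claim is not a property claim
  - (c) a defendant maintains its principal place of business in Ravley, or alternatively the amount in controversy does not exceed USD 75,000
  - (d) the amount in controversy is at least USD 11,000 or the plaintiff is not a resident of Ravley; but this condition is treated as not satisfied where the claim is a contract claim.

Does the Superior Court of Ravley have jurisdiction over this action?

The Superior Court of Ravley:
  (a) The claim is an employment claim, not a consumer claim. The proviso rescues it, though: the operative events occurred in Casfield. Met.
  (b) The claim is an employment claim, not a property claim, so one alternative holds. Condition met.
  (c) The amount in controversy is $11,200, within the USD 75,000 ceiling — that alternative is enough. Satisfied.
  (d) The amount in controversy is 11,200 dollars, which meets the $11,000 floor, so one alternative holds. The exception is not triggered, since the claim is an employment claim, not a contract claim. Met.
  → The court has jurisdiction.

Yes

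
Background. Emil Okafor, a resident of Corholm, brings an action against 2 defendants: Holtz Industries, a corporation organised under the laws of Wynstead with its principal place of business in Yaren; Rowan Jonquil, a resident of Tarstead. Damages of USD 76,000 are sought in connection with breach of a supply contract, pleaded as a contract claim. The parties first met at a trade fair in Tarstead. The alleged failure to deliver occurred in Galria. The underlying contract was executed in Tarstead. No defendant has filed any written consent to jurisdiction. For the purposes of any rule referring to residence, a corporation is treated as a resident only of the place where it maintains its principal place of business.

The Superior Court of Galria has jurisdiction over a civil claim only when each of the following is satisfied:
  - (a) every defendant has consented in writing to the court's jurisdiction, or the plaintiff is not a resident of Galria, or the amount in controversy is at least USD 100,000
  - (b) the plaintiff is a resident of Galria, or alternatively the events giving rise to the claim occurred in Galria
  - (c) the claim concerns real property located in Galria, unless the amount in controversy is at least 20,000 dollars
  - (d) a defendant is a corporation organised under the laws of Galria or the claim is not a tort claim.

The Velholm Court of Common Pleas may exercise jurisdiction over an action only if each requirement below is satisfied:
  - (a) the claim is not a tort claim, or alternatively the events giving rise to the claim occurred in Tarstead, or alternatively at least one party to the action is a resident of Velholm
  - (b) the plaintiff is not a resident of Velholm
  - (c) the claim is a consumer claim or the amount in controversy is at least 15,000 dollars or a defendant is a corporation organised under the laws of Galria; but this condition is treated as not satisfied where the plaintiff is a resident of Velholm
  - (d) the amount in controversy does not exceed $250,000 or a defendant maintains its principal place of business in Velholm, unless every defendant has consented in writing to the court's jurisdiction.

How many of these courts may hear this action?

2

The Superior Court of Galria:
  (a) The plaintiff resides in Corholm, which is not Galria, so one alternative holds. Satisfied.
  (b) The operative events occurred in Galria, so one alternative holds. Met.
  (c) The claim does not concern real property. However, the amount in controversy is 76,000 dollars, which meets the 20,000 dollars floor, so the 'unless' proviso supplies this condition. Satisfied.
  (d) The claim is a contract claim, not a tort claim, so one alternative holds. Met.
  → The court has jurisdiction.
The Velholm Court of Common Pleas:
  (a) The claim is a contract claim, not a tort claim — that alternative is enough. Condition met.
  (b) The plaintiff resides in Corholm, which is not Velholm. Condition met.
  (c) The amount in controversy is $76,000, which meets the 15,000 dollars floor, so this disjunct is met. And the carve-out is inapplicable — the plaintiff resides in Corholm, not Velholm. Met.
  (d) The amount in controversy is 76,000 dollars, within the USD 250,000 ceiling, so one alternative holds. Met.
  → The court has jurisdiction.
Courts with jurisdiction: the Superior Court of Galria, the Velholm Court of Common Pleas — 2 in total.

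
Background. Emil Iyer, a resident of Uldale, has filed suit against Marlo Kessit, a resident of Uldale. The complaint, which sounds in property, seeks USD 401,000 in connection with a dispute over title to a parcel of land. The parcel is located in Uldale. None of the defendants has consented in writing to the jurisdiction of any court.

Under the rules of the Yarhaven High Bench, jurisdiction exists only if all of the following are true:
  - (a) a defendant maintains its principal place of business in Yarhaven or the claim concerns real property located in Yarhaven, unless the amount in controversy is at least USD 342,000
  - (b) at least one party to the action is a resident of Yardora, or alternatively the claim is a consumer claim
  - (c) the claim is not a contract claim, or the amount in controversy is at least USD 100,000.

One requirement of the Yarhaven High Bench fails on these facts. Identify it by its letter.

The Yarhaven High Bench:
  (a) No defendant is a corporation; the property lies in Uldale, not Yarhaven — none of the alternatives is met. The proviso rescues it, though: the amount in controversy is 401,000 dollars, which meets the $342,000 floor. Met.
  (b) No party resides in Yardora; the claim is a property claim, not a consumer claim — no alternative holds. Fails.
  (c) The claim is a property claim, not a contract claim, which satisfies one of the alternatives. Satisfied.
Only condition (b) fails.

(b)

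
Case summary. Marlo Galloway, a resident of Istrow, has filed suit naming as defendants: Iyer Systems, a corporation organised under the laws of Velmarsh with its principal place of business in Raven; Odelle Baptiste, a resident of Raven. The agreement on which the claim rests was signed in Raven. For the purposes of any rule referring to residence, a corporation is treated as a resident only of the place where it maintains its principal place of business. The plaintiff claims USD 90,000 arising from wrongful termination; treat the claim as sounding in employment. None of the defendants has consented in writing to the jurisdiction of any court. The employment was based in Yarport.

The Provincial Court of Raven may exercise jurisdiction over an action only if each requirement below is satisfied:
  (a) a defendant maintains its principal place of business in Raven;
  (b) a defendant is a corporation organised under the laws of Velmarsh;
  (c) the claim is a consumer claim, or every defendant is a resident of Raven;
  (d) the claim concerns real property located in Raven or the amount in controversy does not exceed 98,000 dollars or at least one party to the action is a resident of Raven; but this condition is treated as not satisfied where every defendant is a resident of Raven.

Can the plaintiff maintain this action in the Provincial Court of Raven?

The Provincial Court of Raven:
  (a) Iyer Systems has its principal place of business in Raven. Condition met.
  (b) Iyer Systems is organised under the laws of Velmarsh. Condition met.
  (c) The defendants reside as follows — Iyer Systems in Raven, Odelle Baptiste in Raven — all in Raven, so this disjunct is met. Satisfied.
  (d) The amount in controversy is USD 90,000, within the 98,000 dollars ceiling, so this disjunct is met. But the defendants reside as follows — Iyer Systems in Raven, Odelle Baptiste in Raven — all in Raven, triggering the carve-out and defeating this condition. Not met.
  → The court lacks jurisdiction.

No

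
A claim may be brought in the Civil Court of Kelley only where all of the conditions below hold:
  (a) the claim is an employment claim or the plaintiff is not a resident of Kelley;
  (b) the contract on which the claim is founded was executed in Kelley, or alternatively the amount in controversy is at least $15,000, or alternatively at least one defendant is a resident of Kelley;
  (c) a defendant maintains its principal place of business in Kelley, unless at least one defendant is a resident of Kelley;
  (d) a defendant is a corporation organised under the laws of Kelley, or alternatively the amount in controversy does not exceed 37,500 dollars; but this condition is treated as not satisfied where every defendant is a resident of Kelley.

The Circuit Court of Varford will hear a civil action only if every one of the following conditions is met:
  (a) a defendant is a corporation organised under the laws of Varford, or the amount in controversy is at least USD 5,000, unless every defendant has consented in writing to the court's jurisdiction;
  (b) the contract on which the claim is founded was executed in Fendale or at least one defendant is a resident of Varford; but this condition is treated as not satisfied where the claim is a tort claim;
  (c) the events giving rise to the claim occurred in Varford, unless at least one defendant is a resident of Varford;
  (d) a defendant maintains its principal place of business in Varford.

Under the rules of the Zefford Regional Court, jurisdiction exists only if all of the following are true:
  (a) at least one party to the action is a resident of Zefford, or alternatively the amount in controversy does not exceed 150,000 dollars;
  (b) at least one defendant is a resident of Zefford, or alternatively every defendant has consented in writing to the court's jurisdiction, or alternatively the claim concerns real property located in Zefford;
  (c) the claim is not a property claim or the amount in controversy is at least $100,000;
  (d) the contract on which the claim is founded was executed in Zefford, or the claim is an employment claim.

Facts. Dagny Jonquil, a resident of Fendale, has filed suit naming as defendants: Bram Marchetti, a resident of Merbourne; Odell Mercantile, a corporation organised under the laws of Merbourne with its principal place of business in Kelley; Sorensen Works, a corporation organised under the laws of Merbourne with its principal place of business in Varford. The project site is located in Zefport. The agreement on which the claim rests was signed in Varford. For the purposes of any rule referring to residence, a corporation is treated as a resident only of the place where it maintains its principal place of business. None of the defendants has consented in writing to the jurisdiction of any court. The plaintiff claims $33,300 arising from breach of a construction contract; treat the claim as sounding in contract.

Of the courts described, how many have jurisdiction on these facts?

2

The Civil Court of Kelley:
  (a) The plaintiff resides in Fendale, which is not Kelley — that alternative is enough. Condition met.
  (b) The amount in controversy is USD 33,300, which meets the USD 15,000 floor, so this disjunct is met. Satisfied.
  (c) Odell Mercantile has its principal place of business in Kelley. Condition met.
  (d) The amount in controversy is 33,300 dollars, within the 37,500 dollars ceiling — that alternative is enough. And the carve-out is inapplicable — the defendants reside as follows — Bram Marchetti in Merbourne, Odell Mercantile in Kelley, Sorensen Works in Varford — not all in Kelley. Satisfied.
  → Every requirement is satisfied — jurisdiction.
The Circuit Court of Varford:
  (a) The amount in controversy is USD 33,300, which meets the $5,000 floor, so this disjunct is met. Satisfied.
  (b) Sorensen Works resides in Varford, so this disjunct is met. The carve-out does not apply: the claim is a contract claim, not a tort claim. Condition met.
  (c) The operative events occurred in Zefport, not Varford. However, Sorensen Works resides in Varford, so the 'unless' proviso supplies this condition. Condition met.
  (d) Sorensen Works has its principal place of business in Varford. Satisfied.
  → Jurisdiction lies.
The Zefford Regional Court:
  (a) The amount in controversy is 33,300 dollars, within the 150,000 dollars ceiling, so one alternative holds. Met.
  (b) No defendant resides in Zefford (they reside in Merbourne, Kelley, Varford); no such written consent has been filed; the claim does not concern real property — none of the alternatives is met. Not satisfied.
  (c) The claim is a contract claim, not a property claim — that alternative is enough. Condition met.
  (d) The contract was executed in Varford, not Zefford; the claim is a contract claim, not an employment claim — every alternative fails. Fails.
  → At least one condition fails; no jurisdiction.
Courts with jurisdiction: the Civil Court of Kelley, the Circuit Court of Varford — 2 in total.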